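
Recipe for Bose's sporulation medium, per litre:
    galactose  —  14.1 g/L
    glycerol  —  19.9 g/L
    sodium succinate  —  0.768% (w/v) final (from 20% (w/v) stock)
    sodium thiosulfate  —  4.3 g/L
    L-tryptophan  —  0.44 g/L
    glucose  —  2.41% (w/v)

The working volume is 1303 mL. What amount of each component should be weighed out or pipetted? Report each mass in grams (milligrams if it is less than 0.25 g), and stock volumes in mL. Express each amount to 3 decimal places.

Working volume: 1303 mL = 1.303 L.
galactose: 14.1 g/L × 1.303 L = 18.372 g
glycerol: 19.9 g/L × 1.303 L = 25.930 g
sodium succinate: C1V1 = C2V2 → 0.768% ÷ 20% × 1303 mL = 50.035 mL
sodium thiosulfate: 4.3 g/L × 1.303 L = 5.603 g
L-tryptophan: 0.44 g/L × 1.303 L = 0.573 g
glucose: 2.41 g per 100 mL × 1303 mL ÷ 100 = 31.402 g

galactose 18.372 g; glycerol 25.930 g; sodium succinate 50.035 mL; sodium thiosulfate 5.603 g; L-tryptophan 0.573 g; glucose 31.402 g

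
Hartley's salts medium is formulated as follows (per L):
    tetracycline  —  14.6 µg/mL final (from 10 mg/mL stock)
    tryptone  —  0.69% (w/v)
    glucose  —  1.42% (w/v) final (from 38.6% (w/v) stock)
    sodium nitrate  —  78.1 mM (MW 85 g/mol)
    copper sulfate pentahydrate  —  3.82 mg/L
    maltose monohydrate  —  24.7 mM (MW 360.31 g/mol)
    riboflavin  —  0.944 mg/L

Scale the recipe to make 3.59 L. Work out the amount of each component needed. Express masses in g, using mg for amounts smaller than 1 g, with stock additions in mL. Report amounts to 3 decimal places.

Working volume: 3.59 L.
tetracycline: C1V1 = C2V2 → 14.6 µg/mL × 3590 mL ÷ 10000 µg/mL = 5.241 mL
tryptone: 0.69 g per 100 mL × 3590 mL ÷ 100 = 24.771 g
glucose: V = C2·V2/C1 = 1.42% ÷ 38.6% × 3590 mL = 132.067 mL
sodium nitrate: 78.1 mmol/L × 85 g/mol × 3.59 L ÷ 1000 = 23.832 g
copper sulfate pentahydrate: 3.82 mg/L × 3.59 L = 13.714 mg
maltose monohydrate: 24.7 mmol/L × 360.31 g/mol × 3.59 L ÷ 1000 = 31.950 g
riboflavin: 0.944 mg/L × 3.59 L = 3.389 mg

tetracycline 5.241 mL; tryptone 24.771 g; glucose 132.067 mL; sodium nitrate 23.832 g; copper sulfate pentahydrate 13.714 mg; maltose monohydrate 31.950 g; riboflavin 3.389 mg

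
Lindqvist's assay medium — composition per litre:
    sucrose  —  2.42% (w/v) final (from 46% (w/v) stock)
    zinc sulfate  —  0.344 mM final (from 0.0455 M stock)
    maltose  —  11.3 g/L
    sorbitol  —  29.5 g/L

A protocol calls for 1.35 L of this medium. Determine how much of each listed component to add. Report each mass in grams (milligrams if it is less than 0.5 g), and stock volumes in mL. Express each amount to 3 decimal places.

sucrose 71.022 mL; zinc sulfate 10.207 mL; maltose 15.255 g; sorbitol 39.825 g

Scale factor relative to 1 L: 1.35.
sucrose: dilute stock: 2.42% ÷ 46% × 1350 mL = 71.022 mL
zinc sulfate: dilute stock: 0.344 mM × 1350 mL ÷ 45.5 mM = 10.207 mL
maltose: 11.3 g/L × 1.35 L = 15.255 g
sorbitol: 29.5 g/L × 1.35 L = 39.825 g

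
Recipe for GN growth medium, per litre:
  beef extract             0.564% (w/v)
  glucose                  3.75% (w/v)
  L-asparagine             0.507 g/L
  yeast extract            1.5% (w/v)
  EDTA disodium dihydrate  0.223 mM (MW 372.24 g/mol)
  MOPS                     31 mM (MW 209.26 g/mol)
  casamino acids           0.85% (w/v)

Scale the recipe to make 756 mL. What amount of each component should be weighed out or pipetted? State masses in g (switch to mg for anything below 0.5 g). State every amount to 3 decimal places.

beef extract 4.264 g; glucose 28.350 g; L-asparagine 383.292 mg; yeast extract 11.340 g; EDTA disodium dihydrate 62.755 mg; MOPS 4.904 g; casamino acids 6.426 g

Working volume: 756 mL = 0.756 L.
beef extract: 0.564% w/v = 5.64 g/L → 5.64 × 0.756 L = 4.264 g
glucose: 3.75% w/v = 37.5 g/L → 37.5 × 0.756 L = 28.350 g
L-asparagine: 0.507 g/L × 0.756 L = 0.383292 g = 383.292 mg
yeast extract: 1.5% w/v = 15 g/L → 15 × 0.756 L = 11.340 g
EDTA disodium dihydrate: 0.223 mmol/L × 372.24 mg/mmol × 0.756 L = 62.755 mg
MOPS: 31 mmol/L × 209.26 g/mol × 0.756 L ÷ 1000 = 4.904 g
casamino acids: 0.85% w/v = 8.5 g/L → 8.5 × 0.756 L = 6.426 g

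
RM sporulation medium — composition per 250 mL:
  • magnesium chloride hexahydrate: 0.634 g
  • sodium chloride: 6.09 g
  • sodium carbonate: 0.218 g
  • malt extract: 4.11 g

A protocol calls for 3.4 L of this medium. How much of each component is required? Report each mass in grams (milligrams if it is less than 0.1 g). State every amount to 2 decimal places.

magnesium chloride hexahydrate 8.62 g; sodium chloride 82.82 g; sodium carbonate 2.96 g; malt extract 55.90 g

Scale factor = 3400 mL / 250 mL = 13.6.
magnesium chloride hexahydrate: 0.634 g × (3400 mL / 250 mL) = 8.62 g
sodium chloride: 6.09 g × (3400 mL / 250 mL) = 82.82 g
sodium carbonate: 0.218 g × (3400 mL / 250 mL) = 2.96 g
malt extract: 4.11 g × (3400 mL / 250 mL) = 55.90 g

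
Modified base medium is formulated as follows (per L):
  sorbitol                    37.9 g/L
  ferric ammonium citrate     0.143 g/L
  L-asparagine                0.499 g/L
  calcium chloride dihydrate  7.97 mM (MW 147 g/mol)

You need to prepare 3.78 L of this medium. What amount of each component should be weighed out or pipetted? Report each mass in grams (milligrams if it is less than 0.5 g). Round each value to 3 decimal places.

sorbitol 143.262 g; ferric ammonium citrate 0.541 g; L-asparagine 1.886 g; calcium chloride dihydrate 4.429 g

Working volume: 3.78 L.
sorbitol: 37.9 g/L × 3.78 L = 143.262 g
ferric ammonium citrate: 0.143 g/L × 3.78 L = 0.541 g
L-asparagine: 0.499 g/L × 3.78 L = 1.886 g
calcium chloride dihydrate: 7.97 mmol/L × 147 g/mol × 3.78 L ÷ 1000 = 4.429 g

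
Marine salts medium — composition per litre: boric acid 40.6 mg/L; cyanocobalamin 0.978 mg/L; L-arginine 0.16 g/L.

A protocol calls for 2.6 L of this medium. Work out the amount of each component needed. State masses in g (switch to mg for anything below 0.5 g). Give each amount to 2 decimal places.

Working volume: 2.6 L.
boric acid: 40.6 mg/L × 2.6 L = 105.56 mg
cyanocobalamin: 0.978 mg/L × 2.6 L = 2.54 mg
L-arginine: 0.16 g/L × 2.6 L = 0.416 g = 416.00 mg

boric acid 105.56 mg; cyanocobalamin 2.54 mg; L-arginine 416.00 mg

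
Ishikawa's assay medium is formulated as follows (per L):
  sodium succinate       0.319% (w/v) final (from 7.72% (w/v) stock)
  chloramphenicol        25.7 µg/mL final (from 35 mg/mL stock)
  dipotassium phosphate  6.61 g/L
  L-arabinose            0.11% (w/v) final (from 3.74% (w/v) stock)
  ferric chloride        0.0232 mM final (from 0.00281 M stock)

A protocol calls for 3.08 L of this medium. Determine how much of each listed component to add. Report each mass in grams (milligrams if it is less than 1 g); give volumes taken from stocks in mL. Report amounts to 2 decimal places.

sodium succinate 127.27 mL; chloramphenicol 2.26 mL; dipotassium phosphate 20.36 g; L-arabinose 90.59 mL; ferric chloride 25.43 mL

Working volume: 3.08 L.
sodium succinate: dilute stock: 0.319% ÷ 7.72% × 3080 mL = 127.27 mL
chloramphenicol: C1V1 = C2V2 → 25.7 µg/mL × 3080 mL ÷ 35000 µg/mL = 2.26 mL
dipotassium phosphate: 6.61 g/L × 3.08 L = 20.36 g
L-arabinose: V = C2·V2/C1 = 0.11% ÷ 3.74% × 3080 mL = 90.59 mL
ferric chloride: V = C2·V2/C1 = 0.0232 mM × 3080 mL ÷ 2.81 mM = 25.43 mL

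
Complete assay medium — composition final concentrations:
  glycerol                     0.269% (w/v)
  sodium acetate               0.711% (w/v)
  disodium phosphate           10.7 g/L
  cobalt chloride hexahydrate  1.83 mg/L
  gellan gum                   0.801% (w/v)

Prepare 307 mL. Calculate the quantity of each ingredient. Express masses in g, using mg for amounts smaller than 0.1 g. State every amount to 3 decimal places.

glycerol 0.826 g; sodium acetate 2.183 g; disodium phosphate 3.285 g; cobalt chloride hexahydrate 0.562 mg; gellan gum 2.459 g

Target volume = 307 mL = 0.307 L.
glycerol: 0.269% w/v = 2.69 g/L → 2.69 × 0.307 L = 0.826 g
sodium acetate: 0.711 g per 100 mL × 307 mL ÷ 100 = 2.183 g
disodium phosphate: 10.7 g/L × 0.307 L = 3.285 g
cobalt chloride hexahydrate: 1.83 mg/L × 0.307 L = 0.562 mg
gellan gum: 0.801 g per 100 mL × 307 mL ÷ 100 = 2.459 g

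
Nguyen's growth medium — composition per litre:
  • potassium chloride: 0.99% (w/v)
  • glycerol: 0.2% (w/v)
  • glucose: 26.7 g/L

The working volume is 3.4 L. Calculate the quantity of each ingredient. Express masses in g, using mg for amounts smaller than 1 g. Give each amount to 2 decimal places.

Working volume: 3.4 L.
potassium chloride: 0.99 g per 100 mL × 3400 mL ÷ 100 = 33.66 g
glycerol: 0.2% w/v = 2 g/L → 2 × 3.4 L = 6.80 g
glucose: 26.7 g/L × 3.4 L = 90.78 g

potassium chloride 33.66 g; glycerol 6.80 g; glucose 90.78 g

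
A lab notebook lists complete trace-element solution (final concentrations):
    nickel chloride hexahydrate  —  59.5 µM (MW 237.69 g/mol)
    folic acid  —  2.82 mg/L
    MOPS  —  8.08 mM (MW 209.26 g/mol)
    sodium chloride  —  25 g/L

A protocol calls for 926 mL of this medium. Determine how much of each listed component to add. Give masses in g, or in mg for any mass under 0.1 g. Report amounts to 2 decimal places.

nickel chloride hexahydrate 13.10 mg; folic acid 2.61 mg; MOPS 1.57 g; sodium chloride 23.15 g

Working volume: 926 mL = 0.926 L.
nickel chloride hexahydrate: 59.5 µmol/L × 237.69 g/mol × 0.926 L ÷ 1000 = 13.10 mg
folic acid: 2.82 mg/L × 0.926 L = 2.61 mg
MOPS: 8.08 mmol/L × 209.26 g/mol × 0.926 L ÷ 1000 = 1.57 g
sodium chloride: 25 g/L × 0.926 L = 23.15 g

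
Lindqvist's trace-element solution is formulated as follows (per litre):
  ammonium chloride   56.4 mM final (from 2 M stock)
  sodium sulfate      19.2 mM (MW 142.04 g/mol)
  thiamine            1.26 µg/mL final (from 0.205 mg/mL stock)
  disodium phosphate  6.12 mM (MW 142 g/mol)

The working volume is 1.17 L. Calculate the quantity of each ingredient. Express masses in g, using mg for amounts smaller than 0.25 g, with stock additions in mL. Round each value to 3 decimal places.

Working volume: 1.17 L.
ammonium chloride: V = C2·V2/C1 = 56.4 mM × 1170 mL ÷ 2000 mM = 32.994 mL
sodium sulfate: 19.2 mmol/L × 142.04 g/mol × 1.17 L ÷ 1000 = 3.191 g
thiamine: dilute stock: 1.26 µg/mL × 1170 mL ÷ 205 µg/mL = 7.191 mL
disodium phosphate: 6.12 mmol/L × 142 g/mol × 1.17 L ÷ 1000 = 1.017 g

ammonium chloride 32.994 mL; sodium sulfate 3.191 g; thiamine 7.191 mL; disodium phosphate 1.017 g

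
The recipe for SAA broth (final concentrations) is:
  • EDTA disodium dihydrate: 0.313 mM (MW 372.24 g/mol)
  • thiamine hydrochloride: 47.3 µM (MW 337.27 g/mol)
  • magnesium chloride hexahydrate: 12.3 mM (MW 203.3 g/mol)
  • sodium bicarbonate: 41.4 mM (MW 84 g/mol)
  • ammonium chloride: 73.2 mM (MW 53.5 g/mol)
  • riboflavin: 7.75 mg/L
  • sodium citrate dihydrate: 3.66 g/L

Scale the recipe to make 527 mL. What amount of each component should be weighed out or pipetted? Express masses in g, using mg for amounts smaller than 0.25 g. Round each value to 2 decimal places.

Scale factor relative to 1 L: 0.527.
EDTA disodium dihydrate: 0.313 mmol/L × 372.24 mg/mmol × 0.527 L = 61.40 mg
thiamine hydrochloride: 47.3 µmol/L × 337.27 g/mol × 0.527 L ÷ 1000 = 8.41 mg
magnesium chloride hexahydrate: 12.3 mmol/L × 203.3 g/mol × 0.527 L ÷ 1000 = 1.32 g
sodium bicarbonate: 41.4 mmol/L × 84 g/mol × 0.527 L ÷ 1000 = 1.83 g
ammonium chloride: 73.2 mmol/L × 53.5 g/mol × 0.527 L ÷ 1000 = 2.06 g
riboflavin: 7.75 mg/L × 0.527 L = 4.08 mg
sodium citrate dihydrate: 3.66 g/L × 0.527 L = 1.93 g

EDTA disodium dihydrate 61.40 mg; thiamine hydrochloride 8.41 mg; magnesium chloride hexahydrate 1.32 g; sodium bicarbonate 1.83 g; ammonium chloride 2.06 g; riboflavin 4.08 mg; sodium citrate dihydrate 1.93 g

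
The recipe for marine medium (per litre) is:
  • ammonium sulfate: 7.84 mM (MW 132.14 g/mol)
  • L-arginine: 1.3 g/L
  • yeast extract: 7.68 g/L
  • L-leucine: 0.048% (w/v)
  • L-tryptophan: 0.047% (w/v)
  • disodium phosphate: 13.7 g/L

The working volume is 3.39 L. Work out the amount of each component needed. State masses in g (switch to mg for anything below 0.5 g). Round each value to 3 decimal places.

ammonium sulfate 3.512 g; L-arginine 4.407 g; yeast extract 26.035 g; L-leucine 1.627 g; L-tryptophan 1.593 g; disodium phosphate 46.443 g

Working volume: 3.39 L.
ammonium sulfate: 7.84 mmol/L × 132.14 g/mol × 3.39 L ÷ 1000 = 3.512 g
L-arginine: 1.3 g/L × 3.39 L = 4.407 g
yeast extract: 7.68 g/L × 3.39 L = 26.035 g
L-leucine: 0.048% w/v = 0.48 g/L → 0.48 × 3.39 L = 1.627 g
L-tryptophan: 0.047 g per 100 mL × 3390 mL ÷ 100 = 1.593 g
disodium phosphate: 13.7 g/L × 3.39 L = 46.443 g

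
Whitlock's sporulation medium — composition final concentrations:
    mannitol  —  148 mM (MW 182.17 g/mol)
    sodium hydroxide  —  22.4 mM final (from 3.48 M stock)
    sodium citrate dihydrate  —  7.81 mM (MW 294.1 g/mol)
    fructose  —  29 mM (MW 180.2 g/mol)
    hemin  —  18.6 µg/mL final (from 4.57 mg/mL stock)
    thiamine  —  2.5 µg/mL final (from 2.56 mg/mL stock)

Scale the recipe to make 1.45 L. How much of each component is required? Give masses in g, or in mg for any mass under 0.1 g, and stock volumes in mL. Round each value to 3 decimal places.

Working volume: 1.45 L.
mannitol: 148 mmol/L × 182.17 g/mol × 1.45 L ÷ 1000 = 39.094 g
sodium hydroxide: dilute stock: 22.4 mM × 1450 mL ÷ 3480 mM = 9.333 mL
sodium citrate dihydrate: 7.81 mmol/L × 294.1 g/mol × 1.45 L ÷ 1000 = 3.331 g
fructose: 29 mmol/L × 180.2 g/mol × 1.45 L ÷ 1000 = 7.577 g
hemin: V = C2·V2/C1 = 18.6 µg/mL × 1450 mL ÷ 4570 µg/mL = 5.902 mL
thiamine: C1V1 = C2V2 → 2.5 µg/mL × 1450 mL ÷ 2560 µg/mL = 1.416 mL

mannitol 39.094 g; sodium hydroxide 9.333 mL; sodium citrate dihydrate 3.331 g; fructose 7.577 g; hemin 5.902 mL; thiamine 1.416 mL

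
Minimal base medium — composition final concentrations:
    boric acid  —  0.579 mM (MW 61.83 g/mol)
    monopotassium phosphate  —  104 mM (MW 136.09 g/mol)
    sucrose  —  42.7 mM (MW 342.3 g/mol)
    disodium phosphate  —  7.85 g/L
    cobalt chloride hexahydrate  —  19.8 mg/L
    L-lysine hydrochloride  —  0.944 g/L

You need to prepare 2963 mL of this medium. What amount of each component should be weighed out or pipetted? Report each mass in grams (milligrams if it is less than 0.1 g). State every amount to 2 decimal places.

boric acid 0.11 g; monopotassium phosphate 41.94 g; sucrose 43.31 g; disodium phosphate 23.26 g; cobalt chloride hexahydrate 58.67 mg; L-lysine hydrochloride 2.80 g

Target volume = 2963 mL = 2.963 L.
boric acid: 0.579 mmol/L × 61.83 g/mol × 2.963 L ÷ 1000 = 0.11 g
monopotassium phosphate: 104 mmol/L × 136.09 g/mol × 2.963 L ÷ 1000 = 41.94 g
sucrose: 42.7 mmol/L × 342.3 g/mol × 2.963 L ÷ 1000 = 43.31 g
disodium phosphate: 7.85 g/L × 2.963 L = 23.26 g
cobalt chloride hexahydrate: 19.8 mg/L × 2.963 L = 58.67 mg
L-lysine hydrochloride: 0.944 g/L × 2.963 L = 2.80 g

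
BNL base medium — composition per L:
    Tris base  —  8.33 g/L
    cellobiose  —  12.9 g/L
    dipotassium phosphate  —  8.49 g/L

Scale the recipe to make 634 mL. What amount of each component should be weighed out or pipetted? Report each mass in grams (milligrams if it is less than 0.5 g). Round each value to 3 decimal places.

Tris base 5.281 g; cellobiose 8.179 g; dipotassium phosphate 5.383 g

Target volume = 634 mL = 0.634 L.
Tris base: 8.33 g/L × 0.634 L = 5.281 g
cellobiose: 12.9 g/L × 0.634 L = 8.179 g
dipotassium phosphate: 8.49 g/L × 0.634 L = 5.383 g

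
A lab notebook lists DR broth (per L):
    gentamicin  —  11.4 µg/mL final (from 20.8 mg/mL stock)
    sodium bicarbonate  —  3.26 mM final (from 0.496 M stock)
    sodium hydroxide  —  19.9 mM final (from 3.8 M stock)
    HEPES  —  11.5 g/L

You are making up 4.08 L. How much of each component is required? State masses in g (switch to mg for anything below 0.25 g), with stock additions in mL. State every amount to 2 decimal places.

Working volume: 4.08 L.
gentamicin: C1V1 = C2V2 → 11.4 µg/mL × 4080 mL ÷ 20800 µg/mL = 2.24 mL
sodium bicarbonate: C1V1 = C2V2 → 3.26 mM × 4080 mL ÷ 496 mM = 26.82 mL
sodium hydroxide: V = C2·V2/C1 = 19.9 mM × 4080 mL ÷ 3800 mM = 21.37 mL
HEPES: 11.5 g/L × 4.08 L = 46.92 g

gentamicin 2.24 mL; sodium bicarbonate 26.82 mL; sodium hydroxide 21.37 mL; HEPES 46.92 g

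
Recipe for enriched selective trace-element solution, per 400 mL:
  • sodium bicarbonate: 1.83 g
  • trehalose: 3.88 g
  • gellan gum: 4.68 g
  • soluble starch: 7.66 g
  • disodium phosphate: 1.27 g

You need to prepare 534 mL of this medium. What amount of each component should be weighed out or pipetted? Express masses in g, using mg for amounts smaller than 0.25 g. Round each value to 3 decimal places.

Scale factor = 534 mL / 400 mL = 1.335.
sodium bicarbonate: 1.83 g × (534 mL / 400 mL) = 2.443 g
trehalose: 3.88 g × (534 mL / 400 mL) = 5.180 g
gellan gum: 4.68 g × (534 mL / 400 mL) = 6.248 g
soluble starch: 7.66 g × (534 mL / 400 mL) = 10.226 g
disodium phosphate: 1.27 g × (534 mL / 400 mL) = 1.695 g

sodium bicarbonate 2.443 g; trehalose 5.180 g; gellan gum 6.248 g; soluble starch 10.226 g; disodium phosphate 1.695 g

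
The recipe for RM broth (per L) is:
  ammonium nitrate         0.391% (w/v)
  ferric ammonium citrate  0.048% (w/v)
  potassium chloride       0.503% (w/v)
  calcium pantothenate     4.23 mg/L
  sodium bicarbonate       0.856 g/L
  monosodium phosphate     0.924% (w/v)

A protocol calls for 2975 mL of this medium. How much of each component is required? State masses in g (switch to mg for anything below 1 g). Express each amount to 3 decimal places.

ammonium nitrate 11.632 g; ferric ammonium citrate 1.428 g; potassium chloride 14.964 g; calcium pantothenate 12.584 mg; sodium bicarbonate 2.547 g; monosodium phosphate 27.489 g

Working volume: 2975 mL = 2.975 L.
ammonium nitrate: 0.391% w/v = 3.91 g/L → 3.91 × 2.975 L = 11.632 g
ferric ammonium citrate: 0.048% w/v = 0.48 g/L → 0.48 × 2.975 L = 1.428 g
potassium chloride: 0.503 g per 100 mL × 2975 mL ÷ 100 = 14.964 g
calcium pantothenate: 4.23 mg/L × 2.975 L = 12.584 mg
sodium bicarbonate: 0.856 g/L × 2.975 L = 2.547 g
monosodium phosphate: 0.924% w/v = 9.24 g/L → 9.24 × 2.975 L = 27.489 g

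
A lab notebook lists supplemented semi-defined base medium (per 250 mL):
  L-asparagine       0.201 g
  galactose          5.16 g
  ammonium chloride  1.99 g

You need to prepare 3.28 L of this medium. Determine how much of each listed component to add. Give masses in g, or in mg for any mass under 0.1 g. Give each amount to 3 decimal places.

L-asparagine 2.637 g; galactose 67.699 g; ammonium chloride 26.109 g

Scale factor = 3280 mL / 250 mL = 13.12.
L-asparagine: 0.201 g × (3280 mL / 250 mL) = 2.637 g
galactose: 5.16 g × (3280 mL / 250 mL) = 67.699 g
ammonium chloride: 1.99 g × (3280 mL / 250 mL) = 26.109 g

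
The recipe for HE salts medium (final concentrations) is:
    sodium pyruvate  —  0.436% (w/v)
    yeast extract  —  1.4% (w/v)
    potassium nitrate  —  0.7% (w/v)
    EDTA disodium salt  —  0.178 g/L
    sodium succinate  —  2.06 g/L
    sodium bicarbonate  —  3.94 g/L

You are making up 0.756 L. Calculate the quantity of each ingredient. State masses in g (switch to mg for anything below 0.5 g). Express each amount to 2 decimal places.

Scale factor relative to 1 L: 0.756.
sodium pyruvate: 0.436 g per 100 mL × 756 mL ÷ 100 = 3.30 g
yeast extract: 1.4% w/v = 14 g/L → 14 × 0.756 L = 10.58 g
potassium nitrate: 0.7 g per 100 mL × 756 mL ÷ 100 = 5.29 g
EDTA disodium salt: 0.178 g/L × 0.756 L = 0.134568 g = 134.57 mg
sodium succinate: 2.06 g/L × 0.756 L = 1.56 g
sodium bicarbonate: 3.94 g/L × 0.756 L = 2.98 g

sodium pyruvate 3.30 g; yeast extract 10.58 g; potassium nitrate 5.29 g; EDTA disodium salt 134.57 mg; sodium succinate 1.56 g; sodium bicarbonate 2.98 g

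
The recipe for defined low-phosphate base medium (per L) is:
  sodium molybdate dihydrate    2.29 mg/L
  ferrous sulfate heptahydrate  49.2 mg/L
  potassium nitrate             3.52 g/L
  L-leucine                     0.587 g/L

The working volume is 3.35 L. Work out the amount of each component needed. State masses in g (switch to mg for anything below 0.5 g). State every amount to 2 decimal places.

Scale factor relative to 1 L: 3.35.
sodium molybdate dihydrate: 2.29 mg/L × 3.35 L = 7.67 mg
ferrous sulfate heptahydrate: 49.2 mg/L × 3.35 L = 164.82 mg
potassium nitrate: 3.52 g/L × 3.35 L = 11.79 g
L-leucine: 0.587 g/L × 3.35 L = 1.97 g

sodium molybdate dihydrate 7.67 mg; ferrous sulfate heptahydrate 164.82 mg; potassium nitrate 11.79 g; L-leucine 1.97 g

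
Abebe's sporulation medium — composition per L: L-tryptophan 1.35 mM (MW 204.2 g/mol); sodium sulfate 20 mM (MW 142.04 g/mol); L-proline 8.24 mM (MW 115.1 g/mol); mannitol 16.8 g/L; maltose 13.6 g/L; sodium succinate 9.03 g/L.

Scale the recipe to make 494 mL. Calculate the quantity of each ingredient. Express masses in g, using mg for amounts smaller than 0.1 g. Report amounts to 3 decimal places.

Working volume: 494 mL = 0.494 L.
L-tryptophan: 1.35 mmol/L × 204.2 g/mol × 0.494 L ÷ 1000 = 0.136 g
sodium sulfate: 20 mmol/L × 142.04 g/mol × 0.494 L ÷ 1000 = 1.403 g
L-proline: 8.24 mmol/L × 115.1 g/mol × 0.494 L ÷ 1000 = 0.469 g
mannitol: 16.8 g/L × 0.494 L = 8.299 g
maltose: 13.6 g/L × 0.494 L = 6.718 g
sodium succinate: 9.03 g/L × 0.494 L = 4.461 g

L-tryptophan 0.136 g; sodium sulfate 1.403 g; L-proline 0.469 g; mannitol 8.299 g; maltose 6.718 g; sodium succinate 4.461 g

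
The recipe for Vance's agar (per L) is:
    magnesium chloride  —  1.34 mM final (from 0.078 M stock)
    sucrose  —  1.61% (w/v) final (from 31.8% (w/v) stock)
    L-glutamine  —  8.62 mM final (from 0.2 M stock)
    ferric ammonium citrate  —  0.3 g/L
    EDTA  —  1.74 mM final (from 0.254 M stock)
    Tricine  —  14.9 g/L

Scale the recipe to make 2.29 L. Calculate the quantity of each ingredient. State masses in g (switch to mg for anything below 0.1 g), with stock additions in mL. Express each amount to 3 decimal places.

magnesium chloride 39.341 mL; sucrose 115.940 mL; L-glutamine 98.699 mL; ferric ammonium citrate 0.687 g; EDTA 15.687 mL; Tricine 34.121 g

Scale factor relative to 1 L: 2.29.
magnesium chloride: V = C2·V2/C1 = 1.34 mM × 2290 mL ÷ 78 mM = 39.341 mL
sucrose: dilute stock: 1.61% ÷ 31.8% × 2290 mL = 115.940 mL
L-glutamine: V = C2·V2/C1 = 8.62 mM × 2290 mL ÷ 200 mM = 98.699 mL
ferric ammonium citrate: 0.3 g/L × 2.29 L = 0.687 g
EDTA: dilute stock: 1.74 mM × 2290 mL ÷ 254 mM = 15.687 mL
Tricine: 14.9 g/L × 2.29 L = 34.121 g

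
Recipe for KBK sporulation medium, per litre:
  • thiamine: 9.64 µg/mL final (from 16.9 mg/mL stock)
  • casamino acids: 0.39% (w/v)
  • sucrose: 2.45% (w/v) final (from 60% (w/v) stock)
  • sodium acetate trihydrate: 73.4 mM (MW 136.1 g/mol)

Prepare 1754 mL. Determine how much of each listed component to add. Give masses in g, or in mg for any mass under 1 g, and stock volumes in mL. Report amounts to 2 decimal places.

Target volume = 1754 mL = 1.754 L.
thiamine: V = C2·V2/C1 = 9.64 µg/mL × 1754 mL ÷ 16900 µg/mL = 1.00 mL
casamino acids: 0.39% w/v = 3.9 g/L → 3.9 × 1.754 L = 6.84 g
sucrose: V = C2·V2/C1 = 2.45% ÷ 60% × 1754 mL = 71.62 mL
sodium acetate trihydrate: 73.4 mmol/L × 136.1 g/mol × 1.754 L ÷ 1000 = 17.52 g

thiamine 1.00 mL; casamino acids 6.84 g; sucrose 71.62 mL; sodium acetate trihydrate 17.52 g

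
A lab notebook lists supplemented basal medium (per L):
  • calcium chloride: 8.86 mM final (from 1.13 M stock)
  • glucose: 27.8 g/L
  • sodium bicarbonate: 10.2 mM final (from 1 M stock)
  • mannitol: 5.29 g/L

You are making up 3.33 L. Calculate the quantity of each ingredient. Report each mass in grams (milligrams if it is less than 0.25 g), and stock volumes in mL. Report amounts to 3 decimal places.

Scale factor relative to 1 L: 3.33.
calcium chloride: C1V1 = C2V2 → 8.86 mM × 3330 mL ÷ 1130 mM = 26.110 mL
glucose: 27.8 g/L × 3.33 L = 92.574 g
sodium bicarbonate: dilute stock: 10.2 mM × 3330 mL ÷ 1000 mM = 33.966 mL
mannitol: 5.29 g/L × 3.33 L = 17.616 g

calcium chloride 26.110 mL; glucose 92.574 g; sodium bicarbonate 33.966 mL; mannitol 17.616 g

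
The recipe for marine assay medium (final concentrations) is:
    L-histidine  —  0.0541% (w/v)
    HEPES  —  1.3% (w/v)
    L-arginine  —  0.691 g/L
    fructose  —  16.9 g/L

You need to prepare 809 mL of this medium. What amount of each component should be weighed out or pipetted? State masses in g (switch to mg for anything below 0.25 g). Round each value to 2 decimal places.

Scale factor relative to 1 L: 0.809.
L-histidine: 0.0541 g per 100 mL × 809 mL ÷ 100 = 0.44 g
HEPES: 1.3 g per 100 mL × 809 mL ÷ 100 = 10.52 g
L-arginine: 0.691 g/L × 0.809 L = 0.56 g
fructose: 16.9 g/L × 0.809 L = 13.67 g

L-histidine 0.44 g; HEPES 10.52 g; L-arginine 0.56 g; fructose 13.67 g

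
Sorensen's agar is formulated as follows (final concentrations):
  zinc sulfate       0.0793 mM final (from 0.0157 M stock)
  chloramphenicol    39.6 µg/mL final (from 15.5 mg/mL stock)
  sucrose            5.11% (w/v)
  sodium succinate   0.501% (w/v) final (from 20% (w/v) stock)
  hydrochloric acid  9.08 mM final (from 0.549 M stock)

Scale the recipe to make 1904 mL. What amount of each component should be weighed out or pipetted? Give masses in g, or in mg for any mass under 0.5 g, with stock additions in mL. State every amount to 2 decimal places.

Working volume: 1904 mL = 1.904 L.
zinc sulfate: V = C2·V2/C1 = 0.0793 mM × 1904 mL ÷ 15.7 mM = 9.62 mL
chloramphenicol: C1V1 = C2V2 → 39.6 µg/mL × 1904 mL ÷ 15500 µg/mL = 4.86 mL
sucrose: 5.11 g per 100 mL × 1904 mL ÷ 100 = 97.29 g
sodium succinate: V = C2·V2/C1 = 0.501% ÷ 20% × 1904 mL = 47.70 mL
hydrochloric acid: dilute stock: 9.08 mM × 1904 mL ÷ 549 mM = 31.49 mL

zinc sulfate 9.62 mL; chloramphenicol 4.86 mL; sucrose 97.29 g; sodium succinate 47.70 mL; hydrochloric acid 31.49 mL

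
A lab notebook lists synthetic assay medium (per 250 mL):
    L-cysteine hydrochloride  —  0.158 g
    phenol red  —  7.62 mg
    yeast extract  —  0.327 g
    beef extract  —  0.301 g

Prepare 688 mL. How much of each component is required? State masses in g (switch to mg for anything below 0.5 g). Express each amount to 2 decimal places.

Scale factor = 688 mL / 250 mL = 2.752.
L-cysteine hydrochloride: 0.158 g × (688 mL / 250 mL) = 0.434816 g = 434.82 mg
phenol red: 7.62 mg × (688 mL / 250 mL) = 20.97 mg
yeast extract: 0.327 g × (688 mL / 250 mL) = 0.90 g
beef extract: 0.301 g × (688 mL / 250 mL) = 0.83 g

L-cysteine hydrochloride 434.82 mg; phenol red 20.97 mg; yeast extract 0.90 g; beef extract 0.83 g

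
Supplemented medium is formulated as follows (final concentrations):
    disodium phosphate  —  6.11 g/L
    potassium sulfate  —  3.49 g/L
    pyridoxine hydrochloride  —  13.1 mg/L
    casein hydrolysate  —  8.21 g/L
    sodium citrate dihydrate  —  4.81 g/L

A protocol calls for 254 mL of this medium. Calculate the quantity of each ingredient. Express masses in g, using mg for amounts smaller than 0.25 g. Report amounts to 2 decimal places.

disodium phosphate 1.55 g; potassium sulfate 0.89 g; pyridoxine hydrochloride 3.33 mg; casein hydrolysate 2.09 g; sodium citrate dihydrate 1.22 g

Target volume = 254 mL = 0.254 L.
disodium phosphate: 6.11 g/L × 0.254 L = 1.55 g
potassium sulfate: 3.49 g/L × 0.254 L = 0.89 g
pyridoxine hydrochloride: 13.1 mg/L × 0.254 L = 3.33 mg
casein hydrolysate: 8.21 g/L × 0.254 L = 2.09 g
sodium citrate dihydrate: 4.81 g/L × 0.254 L = 1.22 g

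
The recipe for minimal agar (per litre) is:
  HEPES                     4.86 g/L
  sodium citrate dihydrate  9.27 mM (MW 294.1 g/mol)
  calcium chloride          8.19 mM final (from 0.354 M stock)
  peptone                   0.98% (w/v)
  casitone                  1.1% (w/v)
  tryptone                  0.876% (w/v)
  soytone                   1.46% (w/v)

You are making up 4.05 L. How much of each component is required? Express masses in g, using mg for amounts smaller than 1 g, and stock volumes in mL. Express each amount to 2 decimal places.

Working volume: 4.05 L.
HEPES: 4.86 g/L × 4.05 L = 19.68 g
sodium citrate dihydrate: 9.27 mmol/L × 294.1 g/mol × 4.05 L ÷ 1000 = 11.04 g
calcium chloride: V = C2·V2/C1 = 8.19 mM × 4050 mL ÷ 354 mM = 93.70 mL
peptone: 0.98% w/v = 9.8 g/L → 9.8 × 4.05 L = 39.69 g
casitone: 1.1 g per 100 mL × 4050 mL ÷ 100 = 44.55 g
tryptone: 0.876 g per 100 mL × 4050 mL ÷ 100 = 35.48 g
soytone: 1.46% w/v = 14.6 g/L → 14.6 × 4.05 L = 59.13 g

HEPES 19.68 g; sodium citrate dihydrate 11.04 g; calcium chloride 93.70 mL; peptone 39.69 g; casitone 44.55 g; tryptone 35.48 g; soytone 59.13 g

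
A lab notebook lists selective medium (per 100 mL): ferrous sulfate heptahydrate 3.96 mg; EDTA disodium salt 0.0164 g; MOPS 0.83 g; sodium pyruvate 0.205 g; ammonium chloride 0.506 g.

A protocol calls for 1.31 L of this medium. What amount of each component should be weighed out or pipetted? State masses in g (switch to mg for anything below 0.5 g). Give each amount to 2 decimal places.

ferrous sulfate heptahydrate 51.88 mg; EDTA disodium salt 214.84 mg; MOPS 10.87 g; sodium pyruvate 2.69 g; ammonium chloride 6.63 g

Ratio of target to recipe volume: 1310 / 100 = 13.1.
ferrous sulfate heptahydrate: 3.96 mg × (1310 mL / 100 mL) = 51.88 mg
EDTA disodium salt: 0.0164 g × (1310 mL / 100 mL) = 0.21484 g = 214.84 mg
MOPS: 0.83 g × (1310 mL / 100 mL) = 10.87 g
sodium pyruvate: 0.205 g × (1310 mL / 100 mL) = 2.69 g
ammonium chloride: 0.506 g × (1310 mL / 100 mL) = 6.63 g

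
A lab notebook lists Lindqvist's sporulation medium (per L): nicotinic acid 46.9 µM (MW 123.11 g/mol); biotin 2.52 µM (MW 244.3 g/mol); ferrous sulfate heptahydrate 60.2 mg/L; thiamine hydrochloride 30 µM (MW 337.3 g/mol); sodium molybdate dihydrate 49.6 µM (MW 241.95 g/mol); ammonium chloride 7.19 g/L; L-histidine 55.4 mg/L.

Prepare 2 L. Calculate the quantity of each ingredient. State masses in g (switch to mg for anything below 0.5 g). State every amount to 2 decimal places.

nicotinic acid 11.55 mg; biotin 1.23 mg; ferrous sulfate heptahydrate 120.40 mg; thiamine hydrochloride 20.24 mg; sodium molybdate dihydrate 24.00 mg; ammonium chloride 14.38 g; L-histidine 110.80 mg

Scale factor relative to 1 L: 2.
nicotinic acid: 46.9 µmol/L × 123.11 g/mol × 2 L ÷ 1000 = 11.55 mg
biotin: 2.52 µmol/L × 244.3 g/mol × 2 L ÷ 1000 = 1.23 mg
ferrous sulfate heptahydrate: 60.2 mg/L × 2 L = 120.40 mg
thiamine hydrochloride: 30 µmol/L × 337.3 g/mol × 2 L ÷ 1000 = 20.24 mg
sodium molybdate dihydrate: 49.6 µmol/L × 241.95 g/mol × 2 L ÷ 1000 = 24.00 mg
ammonium chloride: 7.19 g/L × 2 L = 14.38 g
L-histidine: 55.4 mg/L × 2 L = 110.80 mg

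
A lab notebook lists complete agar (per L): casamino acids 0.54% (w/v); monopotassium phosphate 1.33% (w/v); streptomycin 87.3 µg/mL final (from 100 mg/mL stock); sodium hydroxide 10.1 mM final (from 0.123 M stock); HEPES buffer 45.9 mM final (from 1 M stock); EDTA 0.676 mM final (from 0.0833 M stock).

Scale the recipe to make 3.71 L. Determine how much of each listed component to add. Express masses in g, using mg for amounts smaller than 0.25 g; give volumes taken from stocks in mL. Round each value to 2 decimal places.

Scale factor relative to 1 L: 3.71.
casamino acids: 0.54% w/v = 5.4 g/L → 5.4 × 3.71 L = 20.03 g
monopotassium phosphate: 1.33% w/v = 13.3 g/L → 13.3 × 3.71 L = 49.34 g
streptomycin: C1V1 = C2V2 → 87.3 µg/mL × 3710 mL ÷ 100000 µg/mL = 3.24 mL
sodium hydroxide: dilute stock: 10.1 mM × 3710 mL ÷ 123 mM = 304.64 mL
HEPES buffer: V = C2·V2/C1 = 45.9 mM × 3710 mL ÷ 1000 mM = 170.29 mL
EDTA: V = C2·V2/C1 = 0.676 mM × 3710 mL ÷ 83.3 mM = 30.11 mL

casamino acids 20.03 g; monopotassium phosphate 49.34 g; streptomycin 3.24 mL; sodium hydroxide 304.64 mL; HEPES buffer 170.29 mL; EDTA 30.11 mL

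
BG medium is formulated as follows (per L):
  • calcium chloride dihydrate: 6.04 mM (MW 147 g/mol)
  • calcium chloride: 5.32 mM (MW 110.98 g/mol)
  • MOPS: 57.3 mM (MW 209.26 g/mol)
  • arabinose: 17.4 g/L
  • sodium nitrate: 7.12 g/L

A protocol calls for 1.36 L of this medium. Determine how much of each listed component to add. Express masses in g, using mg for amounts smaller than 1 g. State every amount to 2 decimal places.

Scale factor relative to 1 L: 1.36.
calcium chloride dihydrate: 6.04 mmol/L × 147 g/mol × 1.36 L ÷ 1000 = 1.21 g
calcium chloride: 5.32 mmol/L × 110.98 mg/mmol × 1.36 L = 802.96 mg
MOPS: 57.3 mmol/L × 209.26 g/mol × 1.36 L ÷ 1000 = 16.31 g
arabinose: 17.4 g/L × 1.36 L = 23.66 g
sodium nitrate: 7.12 g/L × 1.36 L = 9.68 g

calcium chloride dihydrate 1.21 g; calcium chloride 802.96 mg; MOPS 16.31 g; arabinose 23.66 g; sodium nitrate 9.68 g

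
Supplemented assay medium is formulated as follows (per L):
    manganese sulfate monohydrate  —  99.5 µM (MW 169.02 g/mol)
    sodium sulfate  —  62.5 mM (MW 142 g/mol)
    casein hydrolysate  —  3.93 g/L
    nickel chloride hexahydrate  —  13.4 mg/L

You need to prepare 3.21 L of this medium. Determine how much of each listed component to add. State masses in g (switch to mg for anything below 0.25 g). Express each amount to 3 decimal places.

manganese sulfate monohydrate 53.984 mg; sodium sulfate 28.489 g; casein hydrolysate 12.615 g; nickel chloride hexahydrate 43.014 mg

Scale factor relative to 1 L: 3.21.
manganese sulfate monohydrate: 99.5 µmol/L × 169.02 g/mol × 3.21 L ÷ 1000 = 53.984 mg
sodium sulfate: 62.5 mmol/L × 142 g/mol × 3.21 L ÷ 1000 = 28.489 g
casein hydrolysate: 3.93 g/L × 3.21 L = 12.615 g
nickel chloride hexahydrate: 13.4 mg/L × 3.21 L = 43.014 mg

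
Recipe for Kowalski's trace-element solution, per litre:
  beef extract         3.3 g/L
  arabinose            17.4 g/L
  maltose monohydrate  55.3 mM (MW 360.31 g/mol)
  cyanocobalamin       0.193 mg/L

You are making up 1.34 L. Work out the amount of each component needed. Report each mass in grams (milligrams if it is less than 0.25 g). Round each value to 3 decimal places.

beef extract 4.422 g; arabinose 23.316 g; maltose monohydrate 26.700 g; cyanocobalamin 0.259 mg

Scale factor relative to 1 L: 1.34.
beef extract: 3.3 g/L × 1.34 L = 4.422 g
arabinose: 17.4 g/L × 1.34 L = 23.316 g
maltose monohydrate: 55.3 mmol/L × 360.31 g/mol × 1.34 L ÷ 1000 = 26.700 g
cyanocobalamin: 0.193 mg/L × 1.34 L = 0.259 mg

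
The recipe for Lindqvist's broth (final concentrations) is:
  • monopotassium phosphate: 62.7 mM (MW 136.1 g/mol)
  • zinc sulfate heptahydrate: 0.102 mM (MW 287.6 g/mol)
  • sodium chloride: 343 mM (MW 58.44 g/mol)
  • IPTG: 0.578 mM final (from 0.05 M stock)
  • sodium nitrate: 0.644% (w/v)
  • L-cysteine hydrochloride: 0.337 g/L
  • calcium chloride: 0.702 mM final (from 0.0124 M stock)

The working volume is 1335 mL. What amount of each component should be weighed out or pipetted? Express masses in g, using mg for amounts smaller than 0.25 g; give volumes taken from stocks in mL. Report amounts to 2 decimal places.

monopotassium phosphate 11.39 g; zinc sulfate heptahydrate 39.16 mg; sodium chloride 26.76 g; IPTG 15.43 mL; sodium nitrate 8.60 g; L-cysteine hydrochloride 0.45 g; calcium chloride 75.58 mL

Working volume: 1335 mL = 1.335 L.
monopotassium phosphate: 62.7 mmol/L × 136.1 g/mol × 1.335 L ÷ 1000 = 11.39 g
zinc sulfate heptahydrate: 0.102 mmol/L × 287.6 mg/mmol × 1.335 L = 39.16 mg
sodium chloride: 343 mmol/L × 58.44 g/mol × 1.335 L ÷ 1000 = 26.76 g
IPTG: dilute stock: 0.578 mM × 1335 mL ÷ 50 mM = 15.43 mL
sodium nitrate: 0.644% w/v = 6.44 g/L → 6.44 × 1.335 L = 8.60 g
L-cysteine hydrochloride: 0.337 g/L × 1.335 L = 0.45 g
calcium chloride: V = C2·V2/C1 = 0.702 mM × 1335 mL ÷ 12.4 mM = 75.58 mL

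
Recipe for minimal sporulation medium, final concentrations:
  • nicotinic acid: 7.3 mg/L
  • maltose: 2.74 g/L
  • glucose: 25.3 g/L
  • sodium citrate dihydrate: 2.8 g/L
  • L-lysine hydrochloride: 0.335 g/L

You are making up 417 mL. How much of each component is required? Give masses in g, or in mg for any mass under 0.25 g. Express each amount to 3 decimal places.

nicotinic acid 3.044 mg; maltose 1.143 g; glucose 10.550 g; sodium citrate dihydrate 1.168 g; L-lysine hydrochloride 139.695 mg

Target volume = 417 mL = 0.417 L.
nicotinic acid: 7.3 mg/L × 0.417 L = 3.044 mg
maltose: 2.74 g/L × 0.417 L = 1.143 g
glucose: 25.3 g/L × 0.417 L = 10.550 g
sodium citrate dihydrate: 2.8 g/L × 0.417 L = 1.168 g
L-lysine hydrochloride: 0.335 g/L × 0.417 L = 0.139695 g = 139.695 mg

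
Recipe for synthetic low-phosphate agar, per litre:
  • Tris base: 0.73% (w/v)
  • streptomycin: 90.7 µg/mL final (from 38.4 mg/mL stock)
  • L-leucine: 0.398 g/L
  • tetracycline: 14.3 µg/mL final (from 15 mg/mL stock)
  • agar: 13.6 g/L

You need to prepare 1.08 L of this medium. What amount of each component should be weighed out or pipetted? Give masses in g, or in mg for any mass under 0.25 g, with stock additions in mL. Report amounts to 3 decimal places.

Scale factor relative to 1 L: 1.08.
Tris base: 0.73% w/v = 7.3 g/L → 7.3 × 1.08 L = 7.884 g
streptomycin: dilute stock: 90.7 µg/mL × 1080 mL ÷ 38400 µg/mL = 2.551 mL
L-leucine: 0.398 g/L × 1.08 L = 0.430 g
tetracycline: V = C2·V2/C1 = 14.3 µg/mL × 1080 mL ÷ 15000 µg/mL = 1.030 mL
agar: 13.6 g/L × 1.08 L = 14.688 g

Tris base 7.884 g; streptomycin 2.551 mL; L-leucine 0.430 g; tetracycline 1.030 mL; agar 14.688 g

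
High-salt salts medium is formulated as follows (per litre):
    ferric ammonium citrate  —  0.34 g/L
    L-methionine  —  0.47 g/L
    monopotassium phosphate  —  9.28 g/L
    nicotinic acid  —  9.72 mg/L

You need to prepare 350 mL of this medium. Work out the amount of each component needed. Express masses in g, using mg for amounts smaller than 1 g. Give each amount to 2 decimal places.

ferric ammonium citrate 119.00 mg; L-methionine 164.50 mg; monopotassium phosphate 3.25 g; nicotinic acid 3.40 mg

Target volume = 350 mL = 0.35 L.
ferric ammonium citrate: 0.34 g/L × 0.35 L = 0.119 g = 119.00 mg
L-methionine: 0.47 g/L × 0.35 L = 0.1645 g = 164.50 mg
monopotassium phosphate: 9.28 g/L × 0.35 L = 3.25 g
nicotinic acid: 9.72 mg/L × 0.35 L = 3.40 mg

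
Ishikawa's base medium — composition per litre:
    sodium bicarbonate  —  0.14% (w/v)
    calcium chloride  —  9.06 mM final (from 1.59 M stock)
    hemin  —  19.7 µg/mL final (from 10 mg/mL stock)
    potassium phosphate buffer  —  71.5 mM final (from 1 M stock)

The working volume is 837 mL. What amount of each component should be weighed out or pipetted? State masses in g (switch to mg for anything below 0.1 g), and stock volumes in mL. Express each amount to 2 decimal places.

Working volume: 837 mL = 0.837 L.
sodium bicarbonate: 0.14 g per 100 mL × 837 mL ÷ 100 = 1.17 g
calcium chloride: dilute stock: 9.06 mM × 837 mL ÷ 1590 mM = 4.77 mL
hemin: dilute stock: 19.7 µg/mL × 837 mL ÷ 10000 µg/mL = 1.65 mL
potassium phosphate buffer: dilute stock: 71.5 mM × 837 mL ÷ 1000 mM = 59.85 mL

sodium bicarbonate 1.17 g; calcium chloride 4.77 mL; hemin 1.65 mL; potassium phosphate buffer 59.85 mL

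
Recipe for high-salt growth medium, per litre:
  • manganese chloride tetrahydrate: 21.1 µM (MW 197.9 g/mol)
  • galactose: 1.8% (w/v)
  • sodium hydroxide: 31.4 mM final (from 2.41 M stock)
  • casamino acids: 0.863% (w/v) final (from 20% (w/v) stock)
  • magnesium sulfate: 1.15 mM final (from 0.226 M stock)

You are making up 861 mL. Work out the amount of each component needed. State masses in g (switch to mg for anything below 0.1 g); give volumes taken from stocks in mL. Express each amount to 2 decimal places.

Scale factor relative to 1 L: 0.861.
manganese chloride tetrahydrate: 21.1 µmol/L × 197.9 g/mol × 0.861 L ÷ 1000 = 3.60 mg
galactose: 1.8% w/v = 18 g/L → 18 × 0.861 L = 15.50 g
sodium hydroxide: C1V1 = C2V2 → 31.4 mM × 861 mL ÷ 2410 mM = 11.22 mL
casamino acids: V = C2·V2/C1 = 0.863% ÷ 20% × 861 mL = 37.15 mL
magnesium sulfate: V = C2·V2/C1 = 1.15 mM × 861 mL ÷ 226 mM = 4.38 mL

manganese chloride tetrahydrate 3.60 mg; galactose 15.50 g; sodium hydroxide 11.22 mL; casamino acids 37.15 mL; magnesium sulfate 4.38 mL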